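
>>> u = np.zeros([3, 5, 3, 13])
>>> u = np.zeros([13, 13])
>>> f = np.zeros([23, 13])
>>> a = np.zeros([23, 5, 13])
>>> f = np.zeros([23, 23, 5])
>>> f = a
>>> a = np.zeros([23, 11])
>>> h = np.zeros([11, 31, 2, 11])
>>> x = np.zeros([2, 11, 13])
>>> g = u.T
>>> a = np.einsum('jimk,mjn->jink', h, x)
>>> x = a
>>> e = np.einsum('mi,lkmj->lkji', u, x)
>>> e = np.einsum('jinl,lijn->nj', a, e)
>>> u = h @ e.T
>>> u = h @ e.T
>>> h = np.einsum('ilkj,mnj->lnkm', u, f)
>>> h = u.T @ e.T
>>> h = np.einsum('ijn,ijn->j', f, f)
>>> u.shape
(11, 31, 2, 13)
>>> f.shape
(23, 5, 13)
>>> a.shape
(11, 31, 13, 11)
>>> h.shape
(5,)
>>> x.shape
(11, 31, 13, 11)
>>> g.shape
(13, 13)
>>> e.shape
(13, 11)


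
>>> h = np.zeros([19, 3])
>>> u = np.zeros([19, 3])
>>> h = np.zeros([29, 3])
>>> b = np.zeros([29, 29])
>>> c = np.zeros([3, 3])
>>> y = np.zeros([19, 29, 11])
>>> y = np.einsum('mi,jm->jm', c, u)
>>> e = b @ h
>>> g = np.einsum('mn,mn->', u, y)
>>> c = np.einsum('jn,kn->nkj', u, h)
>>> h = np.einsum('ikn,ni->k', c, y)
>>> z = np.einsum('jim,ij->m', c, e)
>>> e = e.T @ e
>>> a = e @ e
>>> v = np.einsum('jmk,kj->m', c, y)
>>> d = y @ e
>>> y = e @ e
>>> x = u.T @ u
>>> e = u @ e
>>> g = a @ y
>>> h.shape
(29,)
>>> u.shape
(19, 3)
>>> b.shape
(29, 29)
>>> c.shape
(3, 29, 19)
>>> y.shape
(3, 3)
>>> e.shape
(19, 3)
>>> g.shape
(3, 3)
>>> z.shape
(19,)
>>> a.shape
(3, 3)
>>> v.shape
(29,)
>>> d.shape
(19, 3)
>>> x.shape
(3, 3)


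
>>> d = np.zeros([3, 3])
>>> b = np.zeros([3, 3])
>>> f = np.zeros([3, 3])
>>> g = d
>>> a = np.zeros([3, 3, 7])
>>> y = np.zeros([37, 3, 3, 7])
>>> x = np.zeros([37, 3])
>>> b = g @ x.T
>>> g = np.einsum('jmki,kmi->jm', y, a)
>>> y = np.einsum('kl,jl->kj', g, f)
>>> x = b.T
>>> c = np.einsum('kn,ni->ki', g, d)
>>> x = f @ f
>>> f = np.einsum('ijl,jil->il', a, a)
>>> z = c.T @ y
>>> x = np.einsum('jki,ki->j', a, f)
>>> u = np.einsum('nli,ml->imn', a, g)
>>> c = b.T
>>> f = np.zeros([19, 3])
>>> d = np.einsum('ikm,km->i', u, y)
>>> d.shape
(7,)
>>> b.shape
(3, 37)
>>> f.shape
(19, 3)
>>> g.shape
(37, 3)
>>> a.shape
(3, 3, 7)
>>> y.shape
(37, 3)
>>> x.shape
(3,)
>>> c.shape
(37, 3)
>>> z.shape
(3, 3)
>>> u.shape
(7, 37, 3)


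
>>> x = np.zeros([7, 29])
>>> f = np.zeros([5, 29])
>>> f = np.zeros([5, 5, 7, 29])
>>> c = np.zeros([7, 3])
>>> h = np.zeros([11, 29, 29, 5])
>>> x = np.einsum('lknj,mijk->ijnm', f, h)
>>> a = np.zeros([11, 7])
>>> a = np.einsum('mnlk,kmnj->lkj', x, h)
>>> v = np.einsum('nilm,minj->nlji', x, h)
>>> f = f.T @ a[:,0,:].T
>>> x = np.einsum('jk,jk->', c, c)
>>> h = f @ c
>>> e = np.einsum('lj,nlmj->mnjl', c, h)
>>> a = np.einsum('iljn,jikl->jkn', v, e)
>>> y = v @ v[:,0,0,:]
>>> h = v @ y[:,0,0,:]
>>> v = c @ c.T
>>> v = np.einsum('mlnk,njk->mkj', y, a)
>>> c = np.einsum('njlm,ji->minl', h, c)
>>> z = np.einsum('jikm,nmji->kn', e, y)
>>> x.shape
()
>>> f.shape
(29, 7, 5, 7)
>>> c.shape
(29, 3, 29, 5)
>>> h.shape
(29, 7, 5, 29)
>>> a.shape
(5, 3, 29)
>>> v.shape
(29, 29, 3)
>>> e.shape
(5, 29, 3, 7)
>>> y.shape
(29, 7, 5, 29)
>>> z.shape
(3, 29)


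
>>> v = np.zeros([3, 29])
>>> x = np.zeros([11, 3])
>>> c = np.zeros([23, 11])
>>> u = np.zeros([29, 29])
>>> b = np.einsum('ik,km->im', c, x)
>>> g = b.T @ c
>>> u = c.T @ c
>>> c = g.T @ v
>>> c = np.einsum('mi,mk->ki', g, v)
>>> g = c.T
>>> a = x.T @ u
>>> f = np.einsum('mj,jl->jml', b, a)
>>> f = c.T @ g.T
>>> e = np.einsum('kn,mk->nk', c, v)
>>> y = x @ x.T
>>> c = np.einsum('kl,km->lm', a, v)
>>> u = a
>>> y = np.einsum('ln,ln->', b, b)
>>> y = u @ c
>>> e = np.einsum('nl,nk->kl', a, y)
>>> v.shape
(3, 29)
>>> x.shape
(11, 3)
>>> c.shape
(11, 29)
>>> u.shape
(3, 11)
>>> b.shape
(23, 3)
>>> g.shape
(11, 29)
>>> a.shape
(3, 11)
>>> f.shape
(11, 11)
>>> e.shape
(29, 11)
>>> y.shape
(3, 29)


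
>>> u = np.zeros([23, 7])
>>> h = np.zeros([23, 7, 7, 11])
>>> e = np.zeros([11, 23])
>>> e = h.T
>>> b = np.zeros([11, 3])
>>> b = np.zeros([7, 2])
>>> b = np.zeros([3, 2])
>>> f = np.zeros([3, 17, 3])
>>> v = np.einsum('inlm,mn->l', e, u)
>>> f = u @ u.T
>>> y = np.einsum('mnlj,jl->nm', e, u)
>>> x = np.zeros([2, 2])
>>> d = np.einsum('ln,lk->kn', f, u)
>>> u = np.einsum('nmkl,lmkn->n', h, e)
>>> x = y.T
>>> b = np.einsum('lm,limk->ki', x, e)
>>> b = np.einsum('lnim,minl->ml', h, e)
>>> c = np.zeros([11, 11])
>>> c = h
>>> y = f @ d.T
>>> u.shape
(23,)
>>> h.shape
(23, 7, 7, 11)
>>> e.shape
(11, 7, 7, 23)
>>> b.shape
(11, 23)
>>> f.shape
(23, 23)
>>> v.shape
(7,)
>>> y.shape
(23, 7)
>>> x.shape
(11, 7)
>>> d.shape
(7, 23)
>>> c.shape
(23, 7, 7, 11)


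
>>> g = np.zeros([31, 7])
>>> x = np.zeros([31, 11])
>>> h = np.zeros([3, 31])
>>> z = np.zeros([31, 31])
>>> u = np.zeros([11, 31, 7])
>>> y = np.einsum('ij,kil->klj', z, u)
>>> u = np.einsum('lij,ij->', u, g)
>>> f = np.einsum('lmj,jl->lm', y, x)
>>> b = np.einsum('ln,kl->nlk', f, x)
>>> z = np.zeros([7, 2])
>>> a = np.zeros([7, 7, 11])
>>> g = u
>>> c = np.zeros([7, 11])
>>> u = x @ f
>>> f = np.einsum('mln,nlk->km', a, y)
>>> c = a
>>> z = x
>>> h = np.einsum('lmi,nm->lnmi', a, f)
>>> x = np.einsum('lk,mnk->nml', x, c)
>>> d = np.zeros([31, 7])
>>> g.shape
()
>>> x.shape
(7, 7, 31)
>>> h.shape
(7, 31, 7, 11)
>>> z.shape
(31, 11)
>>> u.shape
(31, 7)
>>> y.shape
(11, 7, 31)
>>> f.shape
(31, 7)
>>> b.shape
(7, 11, 31)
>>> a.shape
(7, 7, 11)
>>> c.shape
(7, 7, 11)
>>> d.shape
(31, 7)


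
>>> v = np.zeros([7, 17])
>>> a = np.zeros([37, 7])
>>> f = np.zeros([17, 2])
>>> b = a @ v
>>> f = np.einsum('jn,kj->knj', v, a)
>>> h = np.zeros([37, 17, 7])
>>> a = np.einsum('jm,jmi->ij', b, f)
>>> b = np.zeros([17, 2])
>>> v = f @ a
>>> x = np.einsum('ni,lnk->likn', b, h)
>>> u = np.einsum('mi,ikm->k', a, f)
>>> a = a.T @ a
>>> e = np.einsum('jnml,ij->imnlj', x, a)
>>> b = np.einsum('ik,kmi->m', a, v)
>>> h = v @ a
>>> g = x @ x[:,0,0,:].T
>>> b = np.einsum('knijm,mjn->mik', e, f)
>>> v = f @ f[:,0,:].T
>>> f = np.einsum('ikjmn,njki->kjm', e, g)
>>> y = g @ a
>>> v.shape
(37, 17, 37)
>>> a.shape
(37, 37)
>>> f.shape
(7, 2, 17)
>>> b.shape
(37, 2, 37)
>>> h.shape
(37, 17, 37)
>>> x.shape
(37, 2, 7, 17)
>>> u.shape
(17,)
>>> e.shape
(37, 7, 2, 17, 37)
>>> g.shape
(37, 2, 7, 37)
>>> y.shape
(37, 2, 7, 37)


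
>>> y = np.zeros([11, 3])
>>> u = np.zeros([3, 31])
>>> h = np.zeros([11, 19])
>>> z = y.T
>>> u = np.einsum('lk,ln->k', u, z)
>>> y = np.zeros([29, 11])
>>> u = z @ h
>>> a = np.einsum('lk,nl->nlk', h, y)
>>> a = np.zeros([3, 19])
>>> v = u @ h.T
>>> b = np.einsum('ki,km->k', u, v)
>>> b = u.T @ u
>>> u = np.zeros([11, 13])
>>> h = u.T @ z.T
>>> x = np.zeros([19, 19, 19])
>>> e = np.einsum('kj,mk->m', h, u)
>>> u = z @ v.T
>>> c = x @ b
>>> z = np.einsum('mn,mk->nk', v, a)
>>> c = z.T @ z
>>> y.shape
(29, 11)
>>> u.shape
(3, 3)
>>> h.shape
(13, 3)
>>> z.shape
(11, 19)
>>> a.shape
(3, 19)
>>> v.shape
(3, 11)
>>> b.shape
(19, 19)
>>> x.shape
(19, 19, 19)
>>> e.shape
(11,)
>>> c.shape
(19, 19)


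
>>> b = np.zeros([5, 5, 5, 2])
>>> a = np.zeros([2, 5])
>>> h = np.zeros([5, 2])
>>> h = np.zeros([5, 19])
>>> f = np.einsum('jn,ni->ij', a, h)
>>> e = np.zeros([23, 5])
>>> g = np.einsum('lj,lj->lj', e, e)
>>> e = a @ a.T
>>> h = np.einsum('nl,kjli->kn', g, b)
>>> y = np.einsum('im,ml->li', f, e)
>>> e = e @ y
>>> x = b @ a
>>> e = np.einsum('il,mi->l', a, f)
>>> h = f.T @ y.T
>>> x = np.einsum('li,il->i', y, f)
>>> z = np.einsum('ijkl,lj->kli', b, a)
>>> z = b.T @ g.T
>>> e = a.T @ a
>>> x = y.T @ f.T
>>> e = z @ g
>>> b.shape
(5, 5, 5, 2)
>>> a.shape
(2, 5)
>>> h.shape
(2, 2)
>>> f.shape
(19, 2)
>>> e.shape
(2, 5, 5, 5)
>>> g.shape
(23, 5)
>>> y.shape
(2, 19)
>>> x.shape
(19, 19)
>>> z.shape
(2, 5, 5, 23)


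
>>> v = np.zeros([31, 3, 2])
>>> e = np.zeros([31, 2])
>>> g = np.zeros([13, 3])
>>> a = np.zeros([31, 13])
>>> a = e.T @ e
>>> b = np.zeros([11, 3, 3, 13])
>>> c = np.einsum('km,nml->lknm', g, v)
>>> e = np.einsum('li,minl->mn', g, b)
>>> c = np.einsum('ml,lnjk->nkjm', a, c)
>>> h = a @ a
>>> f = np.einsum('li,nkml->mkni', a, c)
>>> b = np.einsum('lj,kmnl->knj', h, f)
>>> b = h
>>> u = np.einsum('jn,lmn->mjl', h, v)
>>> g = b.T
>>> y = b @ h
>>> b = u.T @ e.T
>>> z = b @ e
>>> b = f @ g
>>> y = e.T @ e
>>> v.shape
(31, 3, 2)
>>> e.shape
(11, 3)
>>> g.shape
(2, 2)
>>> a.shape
(2, 2)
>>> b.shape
(31, 3, 13, 2)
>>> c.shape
(13, 3, 31, 2)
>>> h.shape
(2, 2)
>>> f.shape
(31, 3, 13, 2)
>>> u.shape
(3, 2, 31)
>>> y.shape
(3, 3)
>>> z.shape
(31, 2, 3)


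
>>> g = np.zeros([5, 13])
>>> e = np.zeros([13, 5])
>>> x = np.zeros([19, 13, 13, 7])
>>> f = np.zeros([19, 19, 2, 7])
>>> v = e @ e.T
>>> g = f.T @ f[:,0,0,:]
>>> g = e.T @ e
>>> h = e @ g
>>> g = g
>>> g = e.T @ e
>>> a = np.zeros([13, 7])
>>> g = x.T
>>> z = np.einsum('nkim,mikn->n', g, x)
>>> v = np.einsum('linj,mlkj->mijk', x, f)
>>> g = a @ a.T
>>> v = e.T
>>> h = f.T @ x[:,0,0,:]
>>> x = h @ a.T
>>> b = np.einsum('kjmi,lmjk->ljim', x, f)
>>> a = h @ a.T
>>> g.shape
(13, 13)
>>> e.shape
(13, 5)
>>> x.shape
(7, 2, 19, 13)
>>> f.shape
(19, 19, 2, 7)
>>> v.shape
(5, 13)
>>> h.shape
(7, 2, 19, 7)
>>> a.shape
(7, 2, 19, 13)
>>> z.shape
(7,)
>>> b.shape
(19, 2, 13, 19)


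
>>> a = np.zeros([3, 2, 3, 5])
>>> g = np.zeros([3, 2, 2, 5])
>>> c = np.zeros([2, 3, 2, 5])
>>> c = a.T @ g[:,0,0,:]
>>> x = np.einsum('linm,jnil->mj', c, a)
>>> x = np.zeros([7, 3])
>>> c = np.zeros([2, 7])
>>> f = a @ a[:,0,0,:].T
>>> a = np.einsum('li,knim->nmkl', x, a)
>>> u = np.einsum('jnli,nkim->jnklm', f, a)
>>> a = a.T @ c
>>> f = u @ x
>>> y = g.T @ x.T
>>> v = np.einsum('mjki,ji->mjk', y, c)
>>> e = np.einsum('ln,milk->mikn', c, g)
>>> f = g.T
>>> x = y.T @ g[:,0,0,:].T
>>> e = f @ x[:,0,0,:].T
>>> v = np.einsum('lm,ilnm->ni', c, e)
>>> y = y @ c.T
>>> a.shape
(7, 3, 5, 7)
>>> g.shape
(3, 2, 2, 5)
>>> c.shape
(2, 7)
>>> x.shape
(7, 2, 2, 3)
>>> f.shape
(5, 2, 2, 3)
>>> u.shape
(3, 2, 5, 3, 7)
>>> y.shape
(5, 2, 2, 2)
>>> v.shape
(2, 5)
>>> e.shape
(5, 2, 2, 7)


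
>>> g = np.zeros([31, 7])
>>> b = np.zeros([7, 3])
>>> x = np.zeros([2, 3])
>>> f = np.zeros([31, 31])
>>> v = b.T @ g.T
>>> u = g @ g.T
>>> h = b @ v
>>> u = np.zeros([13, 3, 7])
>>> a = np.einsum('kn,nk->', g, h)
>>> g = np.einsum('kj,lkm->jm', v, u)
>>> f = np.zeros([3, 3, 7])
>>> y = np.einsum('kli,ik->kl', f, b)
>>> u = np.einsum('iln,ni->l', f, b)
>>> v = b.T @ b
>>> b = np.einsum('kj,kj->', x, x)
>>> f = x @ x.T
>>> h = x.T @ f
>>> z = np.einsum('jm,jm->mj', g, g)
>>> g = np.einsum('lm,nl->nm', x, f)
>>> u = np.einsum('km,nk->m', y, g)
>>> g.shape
(2, 3)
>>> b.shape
()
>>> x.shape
(2, 3)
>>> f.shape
(2, 2)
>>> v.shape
(3, 3)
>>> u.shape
(3,)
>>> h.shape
(3, 2)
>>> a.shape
()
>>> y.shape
(3, 3)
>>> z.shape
(7, 31)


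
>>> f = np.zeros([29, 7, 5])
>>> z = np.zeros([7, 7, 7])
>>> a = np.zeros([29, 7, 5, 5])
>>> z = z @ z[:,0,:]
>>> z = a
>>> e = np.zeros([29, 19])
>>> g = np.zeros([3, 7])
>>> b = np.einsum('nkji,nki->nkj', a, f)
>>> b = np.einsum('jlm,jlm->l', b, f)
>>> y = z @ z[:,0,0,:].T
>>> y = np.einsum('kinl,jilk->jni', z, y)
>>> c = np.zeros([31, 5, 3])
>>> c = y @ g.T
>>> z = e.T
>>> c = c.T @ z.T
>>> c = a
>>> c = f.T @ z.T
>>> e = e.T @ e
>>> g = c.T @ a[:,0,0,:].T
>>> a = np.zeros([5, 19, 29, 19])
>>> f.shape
(29, 7, 5)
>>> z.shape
(19, 29)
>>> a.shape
(5, 19, 29, 19)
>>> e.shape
(19, 19)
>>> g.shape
(19, 7, 29)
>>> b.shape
(7,)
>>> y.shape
(29, 5, 7)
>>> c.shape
(5, 7, 19)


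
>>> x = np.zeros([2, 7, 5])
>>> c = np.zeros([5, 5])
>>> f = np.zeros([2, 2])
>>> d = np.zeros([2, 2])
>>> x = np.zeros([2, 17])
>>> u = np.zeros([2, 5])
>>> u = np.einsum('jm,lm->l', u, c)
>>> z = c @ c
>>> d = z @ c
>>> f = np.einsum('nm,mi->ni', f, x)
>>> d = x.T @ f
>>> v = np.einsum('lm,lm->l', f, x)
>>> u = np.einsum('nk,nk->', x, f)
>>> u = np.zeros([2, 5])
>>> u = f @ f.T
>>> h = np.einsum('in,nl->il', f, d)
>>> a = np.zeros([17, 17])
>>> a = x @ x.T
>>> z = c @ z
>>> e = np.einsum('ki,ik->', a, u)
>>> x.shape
(2, 17)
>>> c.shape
(5, 5)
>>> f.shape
(2, 17)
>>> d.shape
(17, 17)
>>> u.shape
(2, 2)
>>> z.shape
(5, 5)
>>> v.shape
(2,)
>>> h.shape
(2, 17)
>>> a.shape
(2, 2)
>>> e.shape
()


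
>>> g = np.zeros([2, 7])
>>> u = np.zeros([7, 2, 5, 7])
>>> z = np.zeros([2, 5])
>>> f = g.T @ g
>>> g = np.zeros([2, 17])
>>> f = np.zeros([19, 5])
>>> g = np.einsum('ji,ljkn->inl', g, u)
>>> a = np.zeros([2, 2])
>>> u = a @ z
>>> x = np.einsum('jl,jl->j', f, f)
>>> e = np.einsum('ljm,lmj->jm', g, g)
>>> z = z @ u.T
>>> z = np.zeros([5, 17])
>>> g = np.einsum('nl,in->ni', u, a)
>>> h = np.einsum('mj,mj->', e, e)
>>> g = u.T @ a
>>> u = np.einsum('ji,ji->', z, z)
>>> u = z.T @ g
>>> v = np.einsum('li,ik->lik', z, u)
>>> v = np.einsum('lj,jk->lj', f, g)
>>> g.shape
(5, 2)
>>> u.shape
(17, 2)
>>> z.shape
(5, 17)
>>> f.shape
(19, 5)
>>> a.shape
(2, 2)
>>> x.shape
(19,)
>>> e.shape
(7, 7)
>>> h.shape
()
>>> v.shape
(19, 5)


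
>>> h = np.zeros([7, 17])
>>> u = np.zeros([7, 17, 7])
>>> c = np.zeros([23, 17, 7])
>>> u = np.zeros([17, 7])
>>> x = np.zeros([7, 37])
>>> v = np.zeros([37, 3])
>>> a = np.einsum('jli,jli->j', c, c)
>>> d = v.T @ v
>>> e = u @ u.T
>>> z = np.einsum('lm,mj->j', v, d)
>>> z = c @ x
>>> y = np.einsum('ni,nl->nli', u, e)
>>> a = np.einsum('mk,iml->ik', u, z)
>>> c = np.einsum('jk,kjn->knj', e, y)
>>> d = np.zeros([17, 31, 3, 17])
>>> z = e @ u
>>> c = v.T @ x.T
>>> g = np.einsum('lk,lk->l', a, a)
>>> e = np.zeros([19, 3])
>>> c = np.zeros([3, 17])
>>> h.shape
(7, 17)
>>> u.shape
(17, 7)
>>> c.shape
(3, 17)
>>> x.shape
(7, 37)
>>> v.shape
(37, 3)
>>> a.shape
(23, 7)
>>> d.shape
(17, 31, 3, 17)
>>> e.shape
(19, 3)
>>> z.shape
(17, 7)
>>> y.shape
(17, 17, 7)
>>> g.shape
(23,)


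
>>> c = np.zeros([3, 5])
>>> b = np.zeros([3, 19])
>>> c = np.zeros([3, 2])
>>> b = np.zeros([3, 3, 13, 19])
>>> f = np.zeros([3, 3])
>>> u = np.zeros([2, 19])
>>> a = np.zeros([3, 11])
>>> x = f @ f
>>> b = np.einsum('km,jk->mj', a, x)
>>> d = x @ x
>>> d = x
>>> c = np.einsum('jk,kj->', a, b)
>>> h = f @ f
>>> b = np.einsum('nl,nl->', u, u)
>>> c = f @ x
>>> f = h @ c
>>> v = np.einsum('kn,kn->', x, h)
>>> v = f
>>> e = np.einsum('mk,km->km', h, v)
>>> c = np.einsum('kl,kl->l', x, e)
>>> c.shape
(3,)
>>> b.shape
()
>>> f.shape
(3, 3)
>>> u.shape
(2, 19)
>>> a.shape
(3, 11)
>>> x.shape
(3, 3)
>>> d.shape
(3, 3)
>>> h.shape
(3, 3)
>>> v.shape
(3, 3)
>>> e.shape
(3, 3)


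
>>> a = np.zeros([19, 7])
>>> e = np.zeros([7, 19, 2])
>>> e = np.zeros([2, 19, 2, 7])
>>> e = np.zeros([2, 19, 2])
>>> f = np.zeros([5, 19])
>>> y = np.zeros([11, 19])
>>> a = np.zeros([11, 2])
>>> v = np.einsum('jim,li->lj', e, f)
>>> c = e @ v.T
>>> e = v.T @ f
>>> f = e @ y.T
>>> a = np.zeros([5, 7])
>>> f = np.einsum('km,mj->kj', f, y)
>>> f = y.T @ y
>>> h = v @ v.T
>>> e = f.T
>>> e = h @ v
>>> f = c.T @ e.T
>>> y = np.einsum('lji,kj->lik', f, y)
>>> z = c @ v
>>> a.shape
(5, 7)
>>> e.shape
(5, 2)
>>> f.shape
(5, 19, 5)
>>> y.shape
(5, 5, 11)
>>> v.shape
(5, 2)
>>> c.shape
(2, 19, 5)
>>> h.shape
(5, 5)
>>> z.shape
(2, 19, 2)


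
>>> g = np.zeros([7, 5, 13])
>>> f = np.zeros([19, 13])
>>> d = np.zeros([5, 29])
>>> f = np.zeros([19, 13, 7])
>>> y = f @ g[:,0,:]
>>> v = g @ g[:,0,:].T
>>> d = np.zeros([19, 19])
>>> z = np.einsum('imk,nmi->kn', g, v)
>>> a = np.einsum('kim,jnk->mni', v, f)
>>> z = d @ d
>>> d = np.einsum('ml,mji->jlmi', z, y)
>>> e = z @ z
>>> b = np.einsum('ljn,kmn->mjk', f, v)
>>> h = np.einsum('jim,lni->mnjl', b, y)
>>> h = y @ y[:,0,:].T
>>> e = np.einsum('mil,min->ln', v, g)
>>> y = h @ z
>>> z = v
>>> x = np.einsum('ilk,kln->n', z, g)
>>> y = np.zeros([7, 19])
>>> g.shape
(7, 5, 13)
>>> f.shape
(19, 13, 7)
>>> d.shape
(13, 19, 19, 13)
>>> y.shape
(7, 19)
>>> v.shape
(7, 5, 7)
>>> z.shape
(7, 5, 7)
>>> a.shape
(7, 13, 5)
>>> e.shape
(7, 13)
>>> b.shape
(5, 13, 7)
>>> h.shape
(19, 13, 19)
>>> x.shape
(13,)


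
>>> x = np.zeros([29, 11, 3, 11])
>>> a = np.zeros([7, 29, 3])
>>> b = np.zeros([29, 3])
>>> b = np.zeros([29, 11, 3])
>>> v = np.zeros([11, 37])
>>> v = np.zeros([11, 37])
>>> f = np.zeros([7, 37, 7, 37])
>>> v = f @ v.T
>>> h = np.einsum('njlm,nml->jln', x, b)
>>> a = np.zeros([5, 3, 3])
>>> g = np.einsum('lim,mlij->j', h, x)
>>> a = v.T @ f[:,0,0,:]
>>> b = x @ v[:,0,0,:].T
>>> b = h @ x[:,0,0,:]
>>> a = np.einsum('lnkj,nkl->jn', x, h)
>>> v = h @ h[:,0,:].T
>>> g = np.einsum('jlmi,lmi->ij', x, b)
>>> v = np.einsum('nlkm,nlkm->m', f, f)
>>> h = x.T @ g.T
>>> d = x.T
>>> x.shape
(29, 11, 3, 11)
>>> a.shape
(11, 11)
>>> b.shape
(11, 3, 11)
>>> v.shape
(37,)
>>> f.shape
(7, 37, 7, 37)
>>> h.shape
(11, 3, 11, 11)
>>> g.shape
(11, 29)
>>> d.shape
(11, 3, 11, 29)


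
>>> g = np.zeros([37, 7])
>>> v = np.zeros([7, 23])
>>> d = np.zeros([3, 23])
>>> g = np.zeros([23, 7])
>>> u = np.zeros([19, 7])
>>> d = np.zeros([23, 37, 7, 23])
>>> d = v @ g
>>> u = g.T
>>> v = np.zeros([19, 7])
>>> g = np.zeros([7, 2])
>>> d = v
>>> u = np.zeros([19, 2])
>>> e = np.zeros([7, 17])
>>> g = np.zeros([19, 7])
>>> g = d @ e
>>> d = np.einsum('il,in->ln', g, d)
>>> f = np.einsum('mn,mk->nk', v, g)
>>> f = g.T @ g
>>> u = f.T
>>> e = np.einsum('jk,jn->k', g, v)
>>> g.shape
(19, 17)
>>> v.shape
(19, 7)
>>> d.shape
(17, 7)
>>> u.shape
(17, 17)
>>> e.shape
(17,)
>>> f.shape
(17, 17)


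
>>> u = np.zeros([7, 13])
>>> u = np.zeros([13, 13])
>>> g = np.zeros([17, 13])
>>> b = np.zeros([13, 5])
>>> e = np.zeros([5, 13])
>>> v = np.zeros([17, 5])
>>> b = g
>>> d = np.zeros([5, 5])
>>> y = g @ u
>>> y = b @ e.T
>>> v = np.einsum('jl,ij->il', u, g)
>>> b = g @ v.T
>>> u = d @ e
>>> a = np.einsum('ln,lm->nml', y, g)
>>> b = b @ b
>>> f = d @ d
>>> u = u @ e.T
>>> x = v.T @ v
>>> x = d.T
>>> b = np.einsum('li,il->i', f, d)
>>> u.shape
(5, 5)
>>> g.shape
(17, 13)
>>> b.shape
(5,)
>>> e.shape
(5, 13)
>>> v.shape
(17, 13)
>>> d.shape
(5, 5)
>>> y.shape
(17, 5)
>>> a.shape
(5, 13, 17)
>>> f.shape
(5, 5)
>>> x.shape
(5, 5)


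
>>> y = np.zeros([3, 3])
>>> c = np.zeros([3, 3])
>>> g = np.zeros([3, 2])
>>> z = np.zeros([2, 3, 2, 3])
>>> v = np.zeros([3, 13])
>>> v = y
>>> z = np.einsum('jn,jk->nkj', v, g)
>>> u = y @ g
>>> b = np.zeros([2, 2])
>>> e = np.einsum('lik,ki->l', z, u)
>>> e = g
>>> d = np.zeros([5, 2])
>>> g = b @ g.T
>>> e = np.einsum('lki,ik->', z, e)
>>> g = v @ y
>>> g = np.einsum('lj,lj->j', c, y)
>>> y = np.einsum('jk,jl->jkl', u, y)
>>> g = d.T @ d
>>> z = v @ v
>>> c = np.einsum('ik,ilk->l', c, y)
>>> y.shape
(3, 2, 3)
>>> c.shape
(2,)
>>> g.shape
(2, 2)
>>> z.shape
(3, 3)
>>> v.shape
(3, 3)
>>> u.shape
(3, 2)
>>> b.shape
(2, 2)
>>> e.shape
()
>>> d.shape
(5, 2)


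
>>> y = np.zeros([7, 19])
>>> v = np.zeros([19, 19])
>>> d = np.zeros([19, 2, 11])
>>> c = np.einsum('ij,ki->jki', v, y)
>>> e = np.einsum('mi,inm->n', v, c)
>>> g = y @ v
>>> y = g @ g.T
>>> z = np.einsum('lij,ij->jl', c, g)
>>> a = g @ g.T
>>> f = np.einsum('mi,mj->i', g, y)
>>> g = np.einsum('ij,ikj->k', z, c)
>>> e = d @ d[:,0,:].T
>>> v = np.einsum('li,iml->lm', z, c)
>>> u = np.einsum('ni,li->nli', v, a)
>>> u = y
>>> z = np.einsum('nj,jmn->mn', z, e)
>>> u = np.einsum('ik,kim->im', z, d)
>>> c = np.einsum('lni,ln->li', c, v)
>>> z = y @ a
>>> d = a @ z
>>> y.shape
(7, 7)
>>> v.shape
(19, 7)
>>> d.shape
(7, 7)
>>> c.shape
(19, 19)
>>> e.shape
(19, 2, 19)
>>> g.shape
(7,)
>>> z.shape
(7, 7)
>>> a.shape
(7, 7)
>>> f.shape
(19,)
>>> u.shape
(2, 11)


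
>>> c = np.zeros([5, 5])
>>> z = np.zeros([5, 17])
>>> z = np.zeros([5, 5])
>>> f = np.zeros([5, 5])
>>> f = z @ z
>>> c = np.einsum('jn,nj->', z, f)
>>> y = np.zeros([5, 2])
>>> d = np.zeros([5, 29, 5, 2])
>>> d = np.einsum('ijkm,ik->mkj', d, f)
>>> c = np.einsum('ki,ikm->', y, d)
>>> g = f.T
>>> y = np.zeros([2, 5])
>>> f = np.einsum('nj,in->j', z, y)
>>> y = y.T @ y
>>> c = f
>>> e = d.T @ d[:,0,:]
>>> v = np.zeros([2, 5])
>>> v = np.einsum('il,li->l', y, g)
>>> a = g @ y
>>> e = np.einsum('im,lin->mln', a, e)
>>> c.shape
(5,)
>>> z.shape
(5, 5)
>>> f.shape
(5,)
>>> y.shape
(5, 5)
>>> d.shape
(2, 5, 29)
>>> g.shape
(5, 5)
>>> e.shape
(5, 29, 29)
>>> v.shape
(5,)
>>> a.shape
(5, 5)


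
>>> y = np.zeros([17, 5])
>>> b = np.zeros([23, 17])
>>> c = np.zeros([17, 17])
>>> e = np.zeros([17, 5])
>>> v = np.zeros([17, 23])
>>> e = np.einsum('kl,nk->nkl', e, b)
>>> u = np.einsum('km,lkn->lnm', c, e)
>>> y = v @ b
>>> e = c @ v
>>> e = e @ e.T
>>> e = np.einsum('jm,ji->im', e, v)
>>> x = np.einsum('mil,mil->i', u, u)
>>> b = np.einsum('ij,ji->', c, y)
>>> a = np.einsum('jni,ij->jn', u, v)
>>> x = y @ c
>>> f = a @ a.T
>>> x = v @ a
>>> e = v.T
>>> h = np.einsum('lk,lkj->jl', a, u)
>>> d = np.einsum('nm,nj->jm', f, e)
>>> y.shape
(17, 17)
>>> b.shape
()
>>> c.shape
(17, 17)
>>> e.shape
(23, 17)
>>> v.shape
(17, 23)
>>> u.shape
(23, 5, 17)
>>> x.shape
(17, 5)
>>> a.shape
(23, 5)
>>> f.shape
(23, 23)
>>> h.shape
(17, 23)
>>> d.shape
(17, 23)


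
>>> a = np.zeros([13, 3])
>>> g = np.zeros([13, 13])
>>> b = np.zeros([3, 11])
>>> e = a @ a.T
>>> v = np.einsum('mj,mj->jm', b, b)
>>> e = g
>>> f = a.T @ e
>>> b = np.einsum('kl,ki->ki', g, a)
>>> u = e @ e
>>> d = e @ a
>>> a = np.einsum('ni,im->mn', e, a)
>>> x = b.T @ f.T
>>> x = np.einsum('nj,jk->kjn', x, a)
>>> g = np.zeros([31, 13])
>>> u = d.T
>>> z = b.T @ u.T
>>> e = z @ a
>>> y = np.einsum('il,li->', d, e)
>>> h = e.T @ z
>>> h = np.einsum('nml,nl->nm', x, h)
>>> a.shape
(3, 13)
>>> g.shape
(31, 13)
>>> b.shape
(13, 3)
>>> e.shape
(3, 13)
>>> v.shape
(11, 3)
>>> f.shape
(3, 13)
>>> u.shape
(3, 13)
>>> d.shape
(13, 3)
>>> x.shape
(13, 3, 3)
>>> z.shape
(3, 3)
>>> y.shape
()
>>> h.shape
(13, 3)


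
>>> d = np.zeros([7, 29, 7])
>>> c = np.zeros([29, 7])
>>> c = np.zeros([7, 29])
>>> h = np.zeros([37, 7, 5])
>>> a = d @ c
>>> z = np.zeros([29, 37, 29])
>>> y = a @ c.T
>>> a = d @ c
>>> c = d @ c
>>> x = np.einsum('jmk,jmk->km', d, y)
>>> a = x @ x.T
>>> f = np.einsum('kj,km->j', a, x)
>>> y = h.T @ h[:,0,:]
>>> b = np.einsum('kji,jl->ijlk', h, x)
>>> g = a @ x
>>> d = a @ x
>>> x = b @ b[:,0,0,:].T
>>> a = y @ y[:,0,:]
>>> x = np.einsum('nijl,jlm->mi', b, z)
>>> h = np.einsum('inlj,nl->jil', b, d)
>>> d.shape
(7, 29)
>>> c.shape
(7, 29, 29)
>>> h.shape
(37, 5, 29)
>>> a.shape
(5, 7, 5)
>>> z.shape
(29, 37, 29)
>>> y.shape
(5, 7, 5)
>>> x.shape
(29, 7)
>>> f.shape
(7,)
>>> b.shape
(5, 7, 29, 37)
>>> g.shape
(7, 29)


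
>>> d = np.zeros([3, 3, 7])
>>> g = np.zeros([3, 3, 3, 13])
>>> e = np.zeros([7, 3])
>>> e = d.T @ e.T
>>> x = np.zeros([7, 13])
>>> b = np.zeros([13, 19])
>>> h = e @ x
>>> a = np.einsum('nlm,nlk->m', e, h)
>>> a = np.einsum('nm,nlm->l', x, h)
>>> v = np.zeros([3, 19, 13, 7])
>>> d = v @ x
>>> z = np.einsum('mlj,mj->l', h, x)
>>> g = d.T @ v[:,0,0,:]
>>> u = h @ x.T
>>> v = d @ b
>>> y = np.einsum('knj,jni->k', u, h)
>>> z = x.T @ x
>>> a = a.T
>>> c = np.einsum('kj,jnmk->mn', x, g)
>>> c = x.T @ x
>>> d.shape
(3, 19, 13, 13)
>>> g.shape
(13, 13, 19, 7)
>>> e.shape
(7, 3, 7)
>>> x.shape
(7, 13)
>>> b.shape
(13, 19)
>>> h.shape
(7, 3, 13)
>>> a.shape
(3,)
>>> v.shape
(3, 19, 13, 19)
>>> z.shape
(13, 13)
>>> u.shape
(7, 3, 7)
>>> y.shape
(7,)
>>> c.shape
(13, 13)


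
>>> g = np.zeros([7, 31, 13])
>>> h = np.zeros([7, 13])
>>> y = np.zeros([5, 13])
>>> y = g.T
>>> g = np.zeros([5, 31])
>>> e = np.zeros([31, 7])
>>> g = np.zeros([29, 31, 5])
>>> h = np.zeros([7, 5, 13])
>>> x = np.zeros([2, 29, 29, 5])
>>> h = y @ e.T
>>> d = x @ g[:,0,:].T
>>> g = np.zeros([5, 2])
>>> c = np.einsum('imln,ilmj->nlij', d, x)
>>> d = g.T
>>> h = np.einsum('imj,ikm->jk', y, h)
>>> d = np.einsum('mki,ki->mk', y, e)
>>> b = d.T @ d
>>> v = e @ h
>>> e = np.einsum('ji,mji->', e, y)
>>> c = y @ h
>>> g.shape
(5, 2)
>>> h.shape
(7, 31)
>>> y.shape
(13, 31, 7)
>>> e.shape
()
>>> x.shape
(2, 29, 29, 5)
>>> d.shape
(13, 31)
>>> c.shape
(13, 31, 31)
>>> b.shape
(31, 31)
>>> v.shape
(31, 31)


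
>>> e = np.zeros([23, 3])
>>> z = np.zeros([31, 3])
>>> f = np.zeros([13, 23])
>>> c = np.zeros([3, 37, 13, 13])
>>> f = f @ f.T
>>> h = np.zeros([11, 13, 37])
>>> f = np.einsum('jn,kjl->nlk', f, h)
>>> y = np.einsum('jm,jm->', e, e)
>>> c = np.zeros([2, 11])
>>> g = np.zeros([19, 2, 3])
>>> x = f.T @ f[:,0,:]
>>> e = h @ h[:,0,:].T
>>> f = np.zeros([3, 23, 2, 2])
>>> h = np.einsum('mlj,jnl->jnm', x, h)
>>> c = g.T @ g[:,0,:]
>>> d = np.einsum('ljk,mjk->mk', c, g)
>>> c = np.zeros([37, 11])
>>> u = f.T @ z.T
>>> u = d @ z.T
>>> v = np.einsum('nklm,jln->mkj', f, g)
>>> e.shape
(11, 13, 11)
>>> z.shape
(31, 3)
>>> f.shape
(3, 23, 2, 2)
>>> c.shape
(37, 11)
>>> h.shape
(11, 13, 11)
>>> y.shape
()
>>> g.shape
(19, 2, 3)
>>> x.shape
(11, 37, 11)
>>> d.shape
(19, 3)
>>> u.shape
(19, 31)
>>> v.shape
(2, 23, 19)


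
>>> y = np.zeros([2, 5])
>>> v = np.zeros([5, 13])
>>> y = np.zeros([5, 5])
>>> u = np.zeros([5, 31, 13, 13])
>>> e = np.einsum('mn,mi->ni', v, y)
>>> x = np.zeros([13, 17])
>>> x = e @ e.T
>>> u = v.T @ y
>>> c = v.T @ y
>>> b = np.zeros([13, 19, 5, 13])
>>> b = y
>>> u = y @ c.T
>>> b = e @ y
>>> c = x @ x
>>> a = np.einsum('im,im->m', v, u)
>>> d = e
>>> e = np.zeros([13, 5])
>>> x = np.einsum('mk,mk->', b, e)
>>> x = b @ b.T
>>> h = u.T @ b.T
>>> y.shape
(5, 5)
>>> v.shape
(5, 13)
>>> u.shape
(5, 13)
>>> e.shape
(13, 5)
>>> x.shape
(13, 13)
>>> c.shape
(13, 13)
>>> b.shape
(13, 5)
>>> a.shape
(13,)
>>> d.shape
(13, 5)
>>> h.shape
(13, 13)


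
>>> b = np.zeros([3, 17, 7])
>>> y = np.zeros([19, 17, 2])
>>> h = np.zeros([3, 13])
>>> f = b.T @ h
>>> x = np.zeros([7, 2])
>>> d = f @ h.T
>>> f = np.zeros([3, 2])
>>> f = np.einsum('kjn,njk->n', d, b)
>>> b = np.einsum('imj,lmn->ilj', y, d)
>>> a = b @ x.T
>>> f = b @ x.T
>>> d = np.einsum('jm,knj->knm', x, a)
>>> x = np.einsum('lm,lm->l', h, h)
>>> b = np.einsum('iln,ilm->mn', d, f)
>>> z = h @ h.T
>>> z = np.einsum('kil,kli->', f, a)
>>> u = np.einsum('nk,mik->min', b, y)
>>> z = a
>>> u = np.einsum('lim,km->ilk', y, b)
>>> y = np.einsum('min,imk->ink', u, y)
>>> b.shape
(7, 2)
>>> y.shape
(19, 7, 2)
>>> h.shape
(3, 13)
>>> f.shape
(19, 7, 7)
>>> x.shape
(3,)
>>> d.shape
(19, 7, 2)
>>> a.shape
(19, 7, 7)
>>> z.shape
(19, 7, 7)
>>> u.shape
(17, 19, 7)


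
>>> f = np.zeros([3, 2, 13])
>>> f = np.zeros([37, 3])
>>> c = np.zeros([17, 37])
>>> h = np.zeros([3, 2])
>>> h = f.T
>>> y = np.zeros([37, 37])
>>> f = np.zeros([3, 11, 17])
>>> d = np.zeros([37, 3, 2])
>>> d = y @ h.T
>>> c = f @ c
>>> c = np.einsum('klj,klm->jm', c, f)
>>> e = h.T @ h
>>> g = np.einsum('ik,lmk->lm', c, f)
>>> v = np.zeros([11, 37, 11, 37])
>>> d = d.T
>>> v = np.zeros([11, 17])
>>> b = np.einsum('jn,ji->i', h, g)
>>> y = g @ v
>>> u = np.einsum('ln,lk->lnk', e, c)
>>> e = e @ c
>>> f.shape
(3, 11, 17)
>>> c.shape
(37, 17)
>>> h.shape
(3, 37)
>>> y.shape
(3, 17)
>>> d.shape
(3, 37)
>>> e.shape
(37, 17)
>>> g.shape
(3, 11)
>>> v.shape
(11, 17)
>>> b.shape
(11,)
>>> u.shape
(37, 37, 17)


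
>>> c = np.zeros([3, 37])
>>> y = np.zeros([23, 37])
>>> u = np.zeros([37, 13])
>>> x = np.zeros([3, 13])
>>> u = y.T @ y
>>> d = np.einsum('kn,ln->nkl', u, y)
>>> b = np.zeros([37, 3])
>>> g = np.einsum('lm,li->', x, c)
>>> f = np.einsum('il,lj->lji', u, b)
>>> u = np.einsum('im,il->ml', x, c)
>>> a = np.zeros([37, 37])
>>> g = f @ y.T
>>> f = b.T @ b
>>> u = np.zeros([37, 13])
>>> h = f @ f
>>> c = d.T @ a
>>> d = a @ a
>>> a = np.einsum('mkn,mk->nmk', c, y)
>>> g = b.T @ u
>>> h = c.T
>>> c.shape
(23, 37, 37)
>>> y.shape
(23, 37)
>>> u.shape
(37, 13)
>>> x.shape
(3, 13)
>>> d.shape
(37, 37)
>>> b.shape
(37, 3)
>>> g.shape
(3, 13)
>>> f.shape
(3, 3)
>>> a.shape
(37, 23, 37)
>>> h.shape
(37, 37, 23)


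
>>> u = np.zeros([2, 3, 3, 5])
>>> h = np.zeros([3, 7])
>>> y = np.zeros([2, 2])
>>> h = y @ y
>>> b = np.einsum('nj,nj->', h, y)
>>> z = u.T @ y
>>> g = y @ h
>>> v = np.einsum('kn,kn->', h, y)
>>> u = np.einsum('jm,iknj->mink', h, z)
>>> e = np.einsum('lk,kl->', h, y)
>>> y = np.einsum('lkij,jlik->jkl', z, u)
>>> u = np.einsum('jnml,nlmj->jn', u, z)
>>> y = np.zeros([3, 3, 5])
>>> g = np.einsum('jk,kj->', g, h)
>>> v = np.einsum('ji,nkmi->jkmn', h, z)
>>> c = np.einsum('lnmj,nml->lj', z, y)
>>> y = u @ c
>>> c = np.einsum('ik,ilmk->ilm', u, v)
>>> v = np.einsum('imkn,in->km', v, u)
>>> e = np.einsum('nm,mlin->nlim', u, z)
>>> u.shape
(2, 5)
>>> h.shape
(2, 2)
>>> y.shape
(2, 2)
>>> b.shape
()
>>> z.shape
(5, 3, 3, 2)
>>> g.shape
()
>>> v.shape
(3, 3)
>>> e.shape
(2, 3, 3, 5)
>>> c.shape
(2, 3, 3)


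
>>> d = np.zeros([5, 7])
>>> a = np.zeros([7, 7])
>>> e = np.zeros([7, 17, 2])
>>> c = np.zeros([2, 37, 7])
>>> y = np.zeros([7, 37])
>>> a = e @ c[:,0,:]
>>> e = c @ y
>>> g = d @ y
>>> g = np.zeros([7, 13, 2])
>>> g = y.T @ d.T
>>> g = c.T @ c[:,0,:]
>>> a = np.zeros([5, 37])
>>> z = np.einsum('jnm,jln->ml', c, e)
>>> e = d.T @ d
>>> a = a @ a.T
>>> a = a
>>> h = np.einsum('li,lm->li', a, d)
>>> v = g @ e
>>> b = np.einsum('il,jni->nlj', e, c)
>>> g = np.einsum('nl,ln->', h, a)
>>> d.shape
(5, 7)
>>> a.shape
(5, 5)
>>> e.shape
(7, 7)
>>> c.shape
(2, 37, 7)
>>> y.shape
(7, 37)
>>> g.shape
()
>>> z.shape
(7, 37)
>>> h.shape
(5, 5)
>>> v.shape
(7, 37, 7)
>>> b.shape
(37, 7, 2)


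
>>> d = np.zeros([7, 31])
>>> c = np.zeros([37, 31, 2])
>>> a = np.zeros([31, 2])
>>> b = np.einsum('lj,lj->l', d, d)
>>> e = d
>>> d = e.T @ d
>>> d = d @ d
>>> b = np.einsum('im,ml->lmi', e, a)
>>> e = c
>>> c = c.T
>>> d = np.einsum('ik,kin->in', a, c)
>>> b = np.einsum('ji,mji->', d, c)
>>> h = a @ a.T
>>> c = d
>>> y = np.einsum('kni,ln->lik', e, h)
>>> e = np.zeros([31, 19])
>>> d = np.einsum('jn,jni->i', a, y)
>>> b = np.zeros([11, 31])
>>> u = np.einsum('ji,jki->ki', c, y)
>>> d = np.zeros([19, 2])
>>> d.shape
(19, 2)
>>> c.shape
(31, 37)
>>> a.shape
(31, 2)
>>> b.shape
(11, 31)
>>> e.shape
(31, 19)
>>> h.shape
(31, 31)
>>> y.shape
(31, 2, 37)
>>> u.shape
(2, 37)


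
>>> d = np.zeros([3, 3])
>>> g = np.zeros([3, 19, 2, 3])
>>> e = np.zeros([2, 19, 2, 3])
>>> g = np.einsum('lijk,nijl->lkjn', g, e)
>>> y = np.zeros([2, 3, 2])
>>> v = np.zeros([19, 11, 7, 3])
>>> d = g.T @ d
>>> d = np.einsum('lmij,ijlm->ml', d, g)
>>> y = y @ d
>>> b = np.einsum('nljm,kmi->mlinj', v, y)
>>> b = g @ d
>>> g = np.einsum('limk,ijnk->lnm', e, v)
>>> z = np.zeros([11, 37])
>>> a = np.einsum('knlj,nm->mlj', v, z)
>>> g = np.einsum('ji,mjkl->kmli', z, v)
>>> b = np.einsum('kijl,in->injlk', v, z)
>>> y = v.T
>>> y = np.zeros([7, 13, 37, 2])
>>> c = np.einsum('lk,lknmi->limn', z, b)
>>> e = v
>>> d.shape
(2, 2)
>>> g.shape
(7, 19, 3, 37)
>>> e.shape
(19, 11, 7, 3)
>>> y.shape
(7, 13, 37, 2)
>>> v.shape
(19, 11, 7, 3)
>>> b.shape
(11, 37, 7, 3, 19)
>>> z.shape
(11, 37)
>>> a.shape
(37, 7, 3)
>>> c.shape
(11, 19, 3, 7)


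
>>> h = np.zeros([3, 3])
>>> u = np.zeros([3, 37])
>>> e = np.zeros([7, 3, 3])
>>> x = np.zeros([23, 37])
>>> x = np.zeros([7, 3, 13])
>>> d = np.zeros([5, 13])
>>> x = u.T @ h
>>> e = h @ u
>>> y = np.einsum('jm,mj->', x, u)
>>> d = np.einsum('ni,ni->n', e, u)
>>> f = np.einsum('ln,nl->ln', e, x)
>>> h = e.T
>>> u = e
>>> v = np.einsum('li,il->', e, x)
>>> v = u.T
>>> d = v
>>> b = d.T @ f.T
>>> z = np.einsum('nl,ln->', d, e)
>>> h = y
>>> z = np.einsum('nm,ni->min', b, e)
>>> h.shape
()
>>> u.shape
(3, 37)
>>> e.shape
(3, 37)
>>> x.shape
(37, 3)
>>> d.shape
(37, 3)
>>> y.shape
()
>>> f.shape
(3, 37)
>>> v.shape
(37, 3)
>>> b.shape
(3, 3)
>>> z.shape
(3, 37, 3)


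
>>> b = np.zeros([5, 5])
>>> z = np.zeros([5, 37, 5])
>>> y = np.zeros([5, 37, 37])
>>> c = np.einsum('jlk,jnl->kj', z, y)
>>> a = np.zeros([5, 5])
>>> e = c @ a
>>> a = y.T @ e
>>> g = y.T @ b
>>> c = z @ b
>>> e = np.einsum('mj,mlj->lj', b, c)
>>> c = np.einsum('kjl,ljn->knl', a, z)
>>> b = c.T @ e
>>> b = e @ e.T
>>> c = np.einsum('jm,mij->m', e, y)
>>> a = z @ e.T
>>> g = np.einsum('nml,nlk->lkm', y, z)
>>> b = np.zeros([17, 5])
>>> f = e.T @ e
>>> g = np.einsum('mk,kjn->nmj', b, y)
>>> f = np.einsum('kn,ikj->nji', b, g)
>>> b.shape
(17, 5)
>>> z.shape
(5, 37, 5)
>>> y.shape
(5, 37, 37)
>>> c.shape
(5,)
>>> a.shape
(5, 37, 37)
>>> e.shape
(37, 5)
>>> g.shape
(37, 17, 37)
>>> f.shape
(5, 37, 37)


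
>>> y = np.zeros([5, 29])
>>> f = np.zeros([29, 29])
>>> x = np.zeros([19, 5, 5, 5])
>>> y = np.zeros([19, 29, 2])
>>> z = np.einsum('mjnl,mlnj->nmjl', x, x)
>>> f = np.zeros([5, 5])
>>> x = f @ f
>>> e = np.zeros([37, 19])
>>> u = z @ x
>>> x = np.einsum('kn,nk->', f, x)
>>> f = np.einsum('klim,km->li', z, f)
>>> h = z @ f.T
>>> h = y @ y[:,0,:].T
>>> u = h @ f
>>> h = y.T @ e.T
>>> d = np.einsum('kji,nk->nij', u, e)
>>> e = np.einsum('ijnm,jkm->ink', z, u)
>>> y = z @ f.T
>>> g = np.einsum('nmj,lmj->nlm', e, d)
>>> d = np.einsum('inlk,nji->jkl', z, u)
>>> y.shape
(5, 19, 5, 19)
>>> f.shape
(19, 5)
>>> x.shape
()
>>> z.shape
(5, 19, 5, 5)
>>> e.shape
(5, 5, 29)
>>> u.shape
(19, 29, 5)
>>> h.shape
(2, 29, 37)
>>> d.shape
(29, 5, 5)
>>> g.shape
(5, 37, 5)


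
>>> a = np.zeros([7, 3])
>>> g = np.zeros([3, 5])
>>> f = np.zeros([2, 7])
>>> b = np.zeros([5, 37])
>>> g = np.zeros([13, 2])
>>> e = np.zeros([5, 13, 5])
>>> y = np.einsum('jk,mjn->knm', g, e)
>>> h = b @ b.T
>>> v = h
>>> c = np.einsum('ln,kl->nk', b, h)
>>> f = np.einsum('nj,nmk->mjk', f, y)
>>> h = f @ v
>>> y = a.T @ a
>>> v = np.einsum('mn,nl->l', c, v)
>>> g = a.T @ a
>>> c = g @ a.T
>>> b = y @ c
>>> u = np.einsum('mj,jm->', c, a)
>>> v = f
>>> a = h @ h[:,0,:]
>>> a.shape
(5, 7, 5)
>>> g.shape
(3, 3)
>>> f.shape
(5, 7, 5)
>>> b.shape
(3, 7)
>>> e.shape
(5, 13, 5)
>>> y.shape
(3, 3)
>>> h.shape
(5, 7, 5)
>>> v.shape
(5, 7, 5)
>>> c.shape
(3, 7)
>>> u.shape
()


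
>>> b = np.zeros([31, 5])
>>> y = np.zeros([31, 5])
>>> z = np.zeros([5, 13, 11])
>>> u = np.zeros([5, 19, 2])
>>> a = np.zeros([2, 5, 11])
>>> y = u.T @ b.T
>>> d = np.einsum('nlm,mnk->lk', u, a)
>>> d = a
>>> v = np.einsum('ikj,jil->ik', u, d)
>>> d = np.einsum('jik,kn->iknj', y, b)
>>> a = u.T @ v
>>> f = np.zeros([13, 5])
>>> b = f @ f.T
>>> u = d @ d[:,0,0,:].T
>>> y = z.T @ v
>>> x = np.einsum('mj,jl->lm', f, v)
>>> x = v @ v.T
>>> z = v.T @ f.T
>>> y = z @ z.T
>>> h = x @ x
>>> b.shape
(13, 13)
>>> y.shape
(19, 19)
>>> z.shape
(19, 13)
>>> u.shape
(19, 31, 5, 19)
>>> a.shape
(2, 19, 19)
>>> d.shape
(19, 31, 5, 2)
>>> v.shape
(5, 19)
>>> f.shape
(13, 5)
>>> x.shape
(5, 5)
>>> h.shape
(5, 5)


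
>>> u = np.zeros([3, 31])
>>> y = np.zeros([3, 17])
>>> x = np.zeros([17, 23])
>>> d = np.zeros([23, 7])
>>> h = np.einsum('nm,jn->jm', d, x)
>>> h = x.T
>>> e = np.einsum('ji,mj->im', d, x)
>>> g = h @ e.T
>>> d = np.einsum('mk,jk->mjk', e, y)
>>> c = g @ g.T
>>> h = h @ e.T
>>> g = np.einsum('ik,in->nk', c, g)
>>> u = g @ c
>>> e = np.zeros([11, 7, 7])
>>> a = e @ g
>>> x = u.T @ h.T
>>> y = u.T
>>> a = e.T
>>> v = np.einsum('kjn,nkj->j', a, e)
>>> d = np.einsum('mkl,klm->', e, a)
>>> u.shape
(7, 23)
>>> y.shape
(23, 7)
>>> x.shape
(23, 23)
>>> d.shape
()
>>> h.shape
(23, 7)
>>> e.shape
(11, 7, 7)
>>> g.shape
(7, 23)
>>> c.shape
(23, 23)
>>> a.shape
(7, 7, 11)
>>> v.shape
(7,)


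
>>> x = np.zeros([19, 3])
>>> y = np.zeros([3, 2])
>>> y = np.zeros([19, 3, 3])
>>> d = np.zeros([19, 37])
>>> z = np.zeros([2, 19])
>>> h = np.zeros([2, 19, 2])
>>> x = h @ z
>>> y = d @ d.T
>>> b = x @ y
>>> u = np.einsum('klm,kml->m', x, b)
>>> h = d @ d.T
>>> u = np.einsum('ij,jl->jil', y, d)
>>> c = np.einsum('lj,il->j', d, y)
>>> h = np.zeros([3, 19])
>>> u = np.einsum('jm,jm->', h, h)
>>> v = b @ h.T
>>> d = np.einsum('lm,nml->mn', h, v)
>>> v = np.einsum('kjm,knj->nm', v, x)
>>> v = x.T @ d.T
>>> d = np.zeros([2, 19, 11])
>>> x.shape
(2, 19, 19)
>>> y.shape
(19, 19)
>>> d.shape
(2, 19, 11)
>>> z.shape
(2, 19)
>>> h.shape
(3, 19)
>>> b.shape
(2, 19, 19)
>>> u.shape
()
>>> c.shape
(37,)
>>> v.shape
(19, 19, 19)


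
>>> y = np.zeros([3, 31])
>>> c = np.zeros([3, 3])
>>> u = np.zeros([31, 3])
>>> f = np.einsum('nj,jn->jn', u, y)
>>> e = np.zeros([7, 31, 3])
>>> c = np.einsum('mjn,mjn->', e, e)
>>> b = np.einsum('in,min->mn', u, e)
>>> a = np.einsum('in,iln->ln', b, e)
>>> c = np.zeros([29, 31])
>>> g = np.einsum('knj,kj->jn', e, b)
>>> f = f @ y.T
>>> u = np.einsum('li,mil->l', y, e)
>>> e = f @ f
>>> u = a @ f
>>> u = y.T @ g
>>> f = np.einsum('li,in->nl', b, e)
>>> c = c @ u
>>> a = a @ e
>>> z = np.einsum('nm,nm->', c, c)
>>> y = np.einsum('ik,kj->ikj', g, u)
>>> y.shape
(3, 31, 31)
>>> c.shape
(29, 31)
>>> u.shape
(31, 31)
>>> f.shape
(3, 7)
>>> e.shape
(3, 3)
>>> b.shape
(7, 3)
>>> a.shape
(31, 3)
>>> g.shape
(3, 31)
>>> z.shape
()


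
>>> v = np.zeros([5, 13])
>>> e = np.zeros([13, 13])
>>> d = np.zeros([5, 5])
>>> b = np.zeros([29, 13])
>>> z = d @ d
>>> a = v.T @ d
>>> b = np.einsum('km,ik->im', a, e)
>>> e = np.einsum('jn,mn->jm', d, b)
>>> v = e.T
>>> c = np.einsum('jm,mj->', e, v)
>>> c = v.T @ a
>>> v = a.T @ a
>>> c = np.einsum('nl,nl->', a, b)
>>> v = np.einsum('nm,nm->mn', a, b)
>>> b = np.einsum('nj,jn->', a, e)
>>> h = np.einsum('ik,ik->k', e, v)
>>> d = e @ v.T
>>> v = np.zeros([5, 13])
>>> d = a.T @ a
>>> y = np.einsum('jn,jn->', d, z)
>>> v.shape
(5, 13)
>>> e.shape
(5, 13)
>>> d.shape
(5, 5)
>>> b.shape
()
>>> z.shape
(5, 5)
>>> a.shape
(13, 5)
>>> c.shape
()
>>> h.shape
(13,)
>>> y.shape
()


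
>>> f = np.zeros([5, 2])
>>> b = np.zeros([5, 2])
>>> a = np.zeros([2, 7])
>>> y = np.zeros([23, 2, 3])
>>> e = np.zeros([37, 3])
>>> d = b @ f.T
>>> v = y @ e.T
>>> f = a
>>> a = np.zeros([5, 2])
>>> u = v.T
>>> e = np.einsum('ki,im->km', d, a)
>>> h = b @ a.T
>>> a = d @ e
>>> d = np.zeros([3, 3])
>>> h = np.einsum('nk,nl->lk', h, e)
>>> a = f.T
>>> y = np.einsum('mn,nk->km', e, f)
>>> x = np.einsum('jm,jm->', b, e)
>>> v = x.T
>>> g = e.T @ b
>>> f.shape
(2, 7)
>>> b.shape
(5, 2)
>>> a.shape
(7, 2)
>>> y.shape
(7, 5)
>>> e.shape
(5, 2)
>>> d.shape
(3, 3)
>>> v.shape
()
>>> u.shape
(37, 2, 23)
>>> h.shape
(2, 5)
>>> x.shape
()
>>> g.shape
(2, 2)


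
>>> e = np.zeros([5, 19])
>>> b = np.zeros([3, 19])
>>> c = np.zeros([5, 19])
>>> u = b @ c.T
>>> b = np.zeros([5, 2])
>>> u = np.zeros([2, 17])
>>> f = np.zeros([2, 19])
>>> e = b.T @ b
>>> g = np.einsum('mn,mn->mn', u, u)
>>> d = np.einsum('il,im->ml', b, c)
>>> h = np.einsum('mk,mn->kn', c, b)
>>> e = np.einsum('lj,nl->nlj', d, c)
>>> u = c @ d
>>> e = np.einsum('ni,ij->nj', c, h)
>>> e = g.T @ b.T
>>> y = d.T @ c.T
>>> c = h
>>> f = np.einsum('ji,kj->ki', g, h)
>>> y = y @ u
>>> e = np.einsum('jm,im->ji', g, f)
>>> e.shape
(2, 19)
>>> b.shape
(5, 2)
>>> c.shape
(19, 2)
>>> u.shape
(5, 2)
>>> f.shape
(19, 17)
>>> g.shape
(2, 17)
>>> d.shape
(19, 2)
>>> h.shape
(19, 2)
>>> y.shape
(2, 2)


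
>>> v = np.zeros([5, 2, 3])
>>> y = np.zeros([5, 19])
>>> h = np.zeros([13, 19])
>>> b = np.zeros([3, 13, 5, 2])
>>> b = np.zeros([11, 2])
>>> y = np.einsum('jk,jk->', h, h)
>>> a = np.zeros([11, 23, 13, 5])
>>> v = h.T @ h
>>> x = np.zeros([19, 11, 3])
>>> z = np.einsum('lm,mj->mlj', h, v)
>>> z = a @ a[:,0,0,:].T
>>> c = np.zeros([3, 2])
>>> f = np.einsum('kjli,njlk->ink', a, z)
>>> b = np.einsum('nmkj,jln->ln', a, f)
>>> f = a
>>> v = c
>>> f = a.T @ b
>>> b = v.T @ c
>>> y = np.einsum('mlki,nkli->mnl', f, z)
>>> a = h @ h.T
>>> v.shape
(3, 2)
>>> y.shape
(5, 11, 13)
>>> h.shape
(13, 19)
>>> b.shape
(2, 2)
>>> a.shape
(13, 13)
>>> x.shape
(19, 11, 3)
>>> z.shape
(11, 23, 13, 11)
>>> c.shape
(3, 2)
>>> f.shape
(5, 13, 23, 11)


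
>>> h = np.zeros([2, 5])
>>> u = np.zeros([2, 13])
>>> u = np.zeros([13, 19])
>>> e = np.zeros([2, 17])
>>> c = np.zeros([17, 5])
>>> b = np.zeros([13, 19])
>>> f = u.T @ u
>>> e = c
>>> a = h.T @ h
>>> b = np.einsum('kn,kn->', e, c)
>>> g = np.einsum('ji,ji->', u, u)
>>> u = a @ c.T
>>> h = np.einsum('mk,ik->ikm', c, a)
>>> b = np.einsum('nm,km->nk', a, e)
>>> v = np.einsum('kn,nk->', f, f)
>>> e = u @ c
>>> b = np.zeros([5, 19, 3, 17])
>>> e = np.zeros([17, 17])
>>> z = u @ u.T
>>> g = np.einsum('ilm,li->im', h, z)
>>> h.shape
(5, 5, 17)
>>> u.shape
(5, 17)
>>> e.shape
(17, 17)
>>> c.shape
(17, 5)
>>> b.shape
(5, 19, 3, 17)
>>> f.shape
(19, 19)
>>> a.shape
(5, 5)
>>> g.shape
(5, 17)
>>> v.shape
()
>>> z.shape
(5, 5)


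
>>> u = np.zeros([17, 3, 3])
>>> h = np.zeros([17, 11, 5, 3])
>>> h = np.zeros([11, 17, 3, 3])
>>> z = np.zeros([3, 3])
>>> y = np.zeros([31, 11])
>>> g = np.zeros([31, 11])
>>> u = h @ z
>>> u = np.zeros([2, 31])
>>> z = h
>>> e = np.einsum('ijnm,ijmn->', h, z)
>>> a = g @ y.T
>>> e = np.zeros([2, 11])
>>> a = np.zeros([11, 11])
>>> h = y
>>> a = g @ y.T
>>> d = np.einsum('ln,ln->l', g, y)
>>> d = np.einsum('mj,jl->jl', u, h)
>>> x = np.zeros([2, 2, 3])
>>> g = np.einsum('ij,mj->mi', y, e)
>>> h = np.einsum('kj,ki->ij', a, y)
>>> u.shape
(2, 31)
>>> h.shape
(11, 31)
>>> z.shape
(11, 17, 3, 3)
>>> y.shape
(31, 11)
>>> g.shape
(2, 31)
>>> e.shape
(2, 11)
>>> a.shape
(31, 31)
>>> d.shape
(31, 11)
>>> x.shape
(2, 2, 3)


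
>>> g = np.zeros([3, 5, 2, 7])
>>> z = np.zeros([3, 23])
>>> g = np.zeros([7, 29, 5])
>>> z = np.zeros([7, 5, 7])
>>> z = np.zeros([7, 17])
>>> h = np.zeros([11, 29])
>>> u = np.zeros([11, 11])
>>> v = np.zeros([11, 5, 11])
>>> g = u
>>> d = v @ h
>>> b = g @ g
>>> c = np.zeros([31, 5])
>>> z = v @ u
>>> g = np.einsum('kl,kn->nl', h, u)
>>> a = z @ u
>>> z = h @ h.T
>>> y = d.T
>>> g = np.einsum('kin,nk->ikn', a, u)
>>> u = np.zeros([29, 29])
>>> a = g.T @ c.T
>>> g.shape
(5, 11, 11)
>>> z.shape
(11, 11)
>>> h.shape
(11, 29)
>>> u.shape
(29, 29)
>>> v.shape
(11, 5, 11)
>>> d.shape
(11, 5, 29)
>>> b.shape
(11, 11)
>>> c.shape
(31, 5)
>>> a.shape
(11, 11, 31)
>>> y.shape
(29, 5, 11)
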